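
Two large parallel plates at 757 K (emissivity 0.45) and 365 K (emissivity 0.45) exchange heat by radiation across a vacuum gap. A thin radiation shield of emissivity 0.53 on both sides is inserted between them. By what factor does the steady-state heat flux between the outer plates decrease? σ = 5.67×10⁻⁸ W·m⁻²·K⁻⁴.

factor ≈ 1.81

Without shield: q₀ = σΔ(T⁴)/(1/ε₁+1/ε₂−1) with denominator 3.444.
With shield the two gaps are in series; the resistances add: (1/ε₁+1/ε_s−1)+(1/ε_s+1/ε₂−1) = 3.109+3.109 = 6.218.
Heat-flux ratio q₀/q = 6.218/3.444.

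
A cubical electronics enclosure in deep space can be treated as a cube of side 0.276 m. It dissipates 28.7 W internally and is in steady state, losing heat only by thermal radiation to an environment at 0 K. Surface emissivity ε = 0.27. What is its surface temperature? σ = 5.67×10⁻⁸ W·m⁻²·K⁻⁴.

Steady state: internal power = radiated power, P = εσA T⁴.
Radiating area A = 6L² = 0.4571 m².
T⁴ = P/(εσA) = 28.7/(0.27·5.67×10⁻⁸·0.4571) = 4.102×10⁹ K⁴.
T = (4.102×10⁹)^(1/4).

T ≈ 253 K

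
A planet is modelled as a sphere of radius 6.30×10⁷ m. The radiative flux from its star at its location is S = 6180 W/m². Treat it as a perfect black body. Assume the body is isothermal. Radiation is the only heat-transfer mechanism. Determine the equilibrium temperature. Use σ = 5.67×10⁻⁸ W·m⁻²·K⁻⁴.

At equilibrium, absorbed power = emitted power.
Absorbing cross-section = πr² = 1.247×10¹⁶ m²; emitting surface = 4πr² = 4.988×10¹⁶ m² (ratio 4).
S·A_cross = εσ·A_surf·T⁴  ⇒  T⁴ = S/(4σ).
T⁴ = 1.00·6180/(4·5.67×10⁻⁸) = 2.725×10¹⁰ K⁴.
T = (2.725×10¹⁰)^(1/4).

T ≈ 406 K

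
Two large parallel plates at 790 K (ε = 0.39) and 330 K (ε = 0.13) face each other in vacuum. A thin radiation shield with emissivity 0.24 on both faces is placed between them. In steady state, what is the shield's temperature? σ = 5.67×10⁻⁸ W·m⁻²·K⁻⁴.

In steady state the net flux on the hot side equals that on the cold side.
σ(T₁⁴−T_s⁴)/D₁ = σ(T_s⁴−T₂⁴)/D₂, with D₁ = 1/ε₁+1/ε_s−1 = 5.731, D₂ = 1/ε_s+1/ε₂−1 = 10.86.
Solve for T_s⁴: T_s⁴ = (D₂·T₁⁴ + D₁·T₂⁴)/(D₁+D₂) = 2.590×10¹¹ K⁴.

T_s ≈ 713 K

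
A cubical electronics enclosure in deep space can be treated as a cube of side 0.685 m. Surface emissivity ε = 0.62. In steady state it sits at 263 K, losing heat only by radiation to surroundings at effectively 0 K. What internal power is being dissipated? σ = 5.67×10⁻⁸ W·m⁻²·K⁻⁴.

Steady state: P = εσA T⁴.
A = 6L² = 2.815 m²; T⁴ = (263)⁴ = 4.784×10⁹ K⁴.
P = 0.62 × 5.67×10⁻⁸ × 2.815 × 4.784×10⁹.

P ≈ 474 W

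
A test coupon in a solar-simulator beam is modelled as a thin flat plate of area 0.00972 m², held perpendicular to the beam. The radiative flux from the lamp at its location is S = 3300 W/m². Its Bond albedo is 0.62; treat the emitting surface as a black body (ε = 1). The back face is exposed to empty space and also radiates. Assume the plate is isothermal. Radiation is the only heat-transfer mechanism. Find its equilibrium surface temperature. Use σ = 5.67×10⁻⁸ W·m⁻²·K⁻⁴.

At equilibrium, absorbed power = emitted power.
Absorbing cross-section = A = 0.009720 m²; emitting surface = 2A = 0.01944 m² (ratio 2).
(1−a)S·A_cross = εσ·A_surf·T⁴  ⇒  T⁴ = (1−a)S/(2σ).
T⁴ = 0.380·3300/(2·5.67×10⁻⁸) = 1.106×10¹⁰ K⁴.
T = (1.106×10¹⁰)^(1/4).

T ≈ 324 K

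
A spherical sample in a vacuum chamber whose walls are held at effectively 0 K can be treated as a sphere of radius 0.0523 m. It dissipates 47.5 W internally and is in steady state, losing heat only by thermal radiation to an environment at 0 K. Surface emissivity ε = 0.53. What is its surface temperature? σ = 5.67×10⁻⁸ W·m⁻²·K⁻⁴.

Steady state: internal power = radiated power, P = εσA T⁴.
Radiating area A = 4πr² = 0.03437 m².
T⁴ = P/(εσA) = 47.5/(0.53·5.67×10⁻⁸·0.03437) = 4.599×10¹⁰ K⁴.
T = (4.599×10¹⁰)^(1/4).

T ≈ 463 K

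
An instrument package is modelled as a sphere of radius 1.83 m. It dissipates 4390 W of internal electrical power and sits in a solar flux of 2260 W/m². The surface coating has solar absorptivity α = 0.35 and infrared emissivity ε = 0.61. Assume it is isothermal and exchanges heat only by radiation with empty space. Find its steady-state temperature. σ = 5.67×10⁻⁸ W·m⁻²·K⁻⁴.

At steady state, absorbed solar power + internal power = radiated power.
Absorbed: α·S·A_cross = 0.35·2260·10.52 = 8322 W (cross-section πr²).
Total input = 8322 + 4390 = 12710 W.
Radiated: εσ·A_surf·T⁴ with A_surf = 4πr² = 42.08 m².
T⁴ = 12710/(0.61·5.67×10⁻⁸·42.08) = 8.734×10⁹ K⁴.

T ≈ 306 K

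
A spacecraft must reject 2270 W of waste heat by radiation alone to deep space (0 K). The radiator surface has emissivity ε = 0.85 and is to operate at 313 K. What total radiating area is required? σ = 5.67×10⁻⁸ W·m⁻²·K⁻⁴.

A ≈ 4.91 m²

P = εσA T⁴ ⇒ A = P/(εσT⁴).
T⁴ = 9.598×10⁹ K⁴.
A = 2270/(0.85 × 5.67×10⁻⁸ × 9.598×10⁹).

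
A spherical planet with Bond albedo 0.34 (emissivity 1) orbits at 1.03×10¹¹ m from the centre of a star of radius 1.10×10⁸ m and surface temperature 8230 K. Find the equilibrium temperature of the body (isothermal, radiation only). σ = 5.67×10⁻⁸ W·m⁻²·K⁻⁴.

The star's surface emits σT_*⁴; at distance d the flux is S = σT_*⁴(R_*/d)².
S = 5.67×10⁻⁸·(8230)⁴·(1.10×10⁸/1.03×10¹¹)² = 296.7 W/m².
For an isothermal sphere T⁴ = (1−a)S/(4σ) = 8.634×10⁸ K⁴.

T ≈ 171 K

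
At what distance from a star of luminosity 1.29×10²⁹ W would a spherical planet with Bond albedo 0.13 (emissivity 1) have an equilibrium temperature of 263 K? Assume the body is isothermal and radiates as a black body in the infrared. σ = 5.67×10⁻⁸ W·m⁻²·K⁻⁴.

d ≈ 2.87×10¹² m

For an isothermal black-emitting sphere, (1−a)S·πr² = σ·4πr²·T⁴ ⇒ S = 4σT⁴/(1−a).
S = 4·5.67×10⁻⁸·(263)⁴/0.870 = 1247 W/m².
Flux falls as S = L/(4πd²), so d = √(L/(4πS)) = √(1.29×10²⁹/(4π·1247)).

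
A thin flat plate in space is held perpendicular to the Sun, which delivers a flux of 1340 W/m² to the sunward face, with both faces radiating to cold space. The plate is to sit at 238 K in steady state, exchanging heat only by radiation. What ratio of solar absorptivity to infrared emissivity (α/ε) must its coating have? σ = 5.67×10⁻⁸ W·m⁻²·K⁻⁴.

Balance: αS·A = εσ·2A·T⁴ ⇒ α/ε = 2σT⁴/S.
α/ε = 2·5.67×10⁻⁸·(238)⁴/1340 = 2·5.67×10⁻⁸·3.209×10⁹/1340.

α/ε ≈ 0.272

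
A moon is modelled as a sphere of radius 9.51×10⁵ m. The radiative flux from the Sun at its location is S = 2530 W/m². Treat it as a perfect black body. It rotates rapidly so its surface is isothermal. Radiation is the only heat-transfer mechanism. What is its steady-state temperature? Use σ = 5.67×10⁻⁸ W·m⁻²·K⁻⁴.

At equilibrium, absorbed power = emitted power.
Absorbing cross-section = πr² = 2.841×10¹² m²; emitting surface = 4πr² = 1.137×10¹³ m² (ratio 4).
S·A_cross = εσ·A_surf·T⁴  ⇒  T⁴ = S/(4σ).
T⁴ = 1.00·2530/(4·5.67×10⁻⁸) = 1.116×10¹⁰ K⁴.
T = (1.116×10¹⁰)^(1/4).

T ≈ 325 K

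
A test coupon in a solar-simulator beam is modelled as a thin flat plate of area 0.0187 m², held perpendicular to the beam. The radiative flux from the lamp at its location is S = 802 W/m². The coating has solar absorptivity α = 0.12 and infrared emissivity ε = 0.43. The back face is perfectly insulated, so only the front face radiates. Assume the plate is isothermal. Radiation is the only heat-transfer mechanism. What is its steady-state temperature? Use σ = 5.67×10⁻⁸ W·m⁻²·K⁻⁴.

T ≈ 251 K

At equilibrium, absorbed power = emitted power.
Absorbing cross-section = A = 0.01870 m²; emitting surface = A = 0.01870 m² (ratio 1).
αS·A_cross = εσ·A_surf·T⁴  ⇒  T⁴ = αS/(ε·1σ).
T⁴ = 0.120·802/(0.43·1·5.67×10⁻⁸) = 3.947×10⁹ K⁴.
T = (3.947×10⁹)^(1/4).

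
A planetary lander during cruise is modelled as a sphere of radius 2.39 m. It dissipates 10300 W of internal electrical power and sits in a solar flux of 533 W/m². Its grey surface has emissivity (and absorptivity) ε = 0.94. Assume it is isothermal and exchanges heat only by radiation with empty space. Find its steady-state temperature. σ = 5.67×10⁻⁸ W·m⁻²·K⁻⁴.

T ≈ 266 K

At steady state, absorbed solar power + internal power = radiated power.
Absorbed: α·S·A_cross = 0.94·533·17.95 = 8991 W (cross-section πr²).
Total input = 8991 + 10300 = 19290 W.
Radiated: εσ·A_surf·T⁴ with A_surf = 4πr² = 71.78 m².
T⁴ = 19290/(0.94·5.67×10⁻⁸·71.78) = 5.042×10⁹ K⁴.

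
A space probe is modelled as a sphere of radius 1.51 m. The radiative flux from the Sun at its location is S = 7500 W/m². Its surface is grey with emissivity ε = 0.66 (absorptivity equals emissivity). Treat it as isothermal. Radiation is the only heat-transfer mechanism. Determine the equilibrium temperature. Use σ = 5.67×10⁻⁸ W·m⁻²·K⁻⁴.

At equilibrium, absorbed power = emitted power.
Absorbing cross-section = πr² = 7.163 m²; emitting surface = 4πr² = 28.65 m² (ratio 4).
εS·A_cross = εσ·A_surf·T⁴  ⇒  T⁴ = S/(4σ)   (ε cancels).
T⁴ = 7500/(4·5.67×10⁻⁸) = 3.307×10¹⁰ K⁴.
T = (3.307×10¹⁰)^(1/4).

T ≈ 426 K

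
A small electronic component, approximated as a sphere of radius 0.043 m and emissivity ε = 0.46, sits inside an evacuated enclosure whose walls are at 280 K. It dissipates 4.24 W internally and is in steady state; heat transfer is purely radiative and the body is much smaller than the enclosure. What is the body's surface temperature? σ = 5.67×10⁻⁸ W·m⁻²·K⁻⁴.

T ≈ 339 K

For a small grey body in a large enclosure, net radiated power = εσA(T⁴ − T_w⁴).
Steady state: P = εσA(T⁴ − T_w⁴) with A = 4πr² = 0.02324 m².
T⁴ = P/(εσA) + T_w⁴ = 4.24/(0.46·5.67×10⁻⁸·0.02324) + (280)⁴
    = 6.996×10⁹ + 6.147×10⁹ = 1.314×10¹⁰ K⁴.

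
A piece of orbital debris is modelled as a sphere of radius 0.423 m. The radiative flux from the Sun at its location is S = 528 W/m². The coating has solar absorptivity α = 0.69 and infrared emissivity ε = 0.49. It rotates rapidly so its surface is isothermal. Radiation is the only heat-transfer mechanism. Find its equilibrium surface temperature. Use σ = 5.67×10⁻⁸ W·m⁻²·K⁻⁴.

T ≈ 239 K

At equilibrium, absorbed power = emitted power.
Absorbing cross-section = πr² = 0.5621 m²; emitting surface = 4πr² = 2.248 m² (ratio 4).
αS·A_cross = εσ·A_surf·T⁴  ⇒  T⁴ = αS/(ε·4σ).
T⁴ = 0.690·528/(0.49·4·5.67×10⁻⁸) = 3.278×10⁹ K⁴.
T = (3.278×10⁹)^(1/4).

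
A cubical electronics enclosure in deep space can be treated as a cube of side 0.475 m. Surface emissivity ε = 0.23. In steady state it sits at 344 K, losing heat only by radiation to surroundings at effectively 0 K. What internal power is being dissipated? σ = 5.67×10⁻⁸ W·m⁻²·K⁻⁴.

Steady state: P = εσA T⁴.
A = 6L² = 1.354 m²; T⁴ = (344)⁴ = 1.400×10¹⁰ K⁴.
P = 0.23 × 5.67×10⁻⁸ × 1.354 × 1.400×10¹⁰.

P ≈ 247 W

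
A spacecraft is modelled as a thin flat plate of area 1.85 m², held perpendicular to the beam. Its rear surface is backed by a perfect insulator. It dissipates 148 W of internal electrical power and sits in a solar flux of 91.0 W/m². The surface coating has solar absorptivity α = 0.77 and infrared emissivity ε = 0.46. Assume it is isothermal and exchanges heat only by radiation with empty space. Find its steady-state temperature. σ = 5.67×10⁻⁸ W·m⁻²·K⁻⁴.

T ≈ 275 K

At steady state, absorbed solar power + internal power = radiated power.
Absorbed: α·S·A_cross = 0.77·91.0·1.850 = 129.6 W (cross-section A).
Total input = 129.6 + 148 = 277.6 W.
Radiated: εσ·A_surf·T⁴ with A_surf = A = 1.850 m².
T⁴ = 277.6/(0.46·5.67×10⁻⁸·1.850) = 5.754×10⁹ K⁴.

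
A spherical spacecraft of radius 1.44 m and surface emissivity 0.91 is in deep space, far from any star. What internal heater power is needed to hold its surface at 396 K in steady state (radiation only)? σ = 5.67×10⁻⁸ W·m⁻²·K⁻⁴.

P ≈ 33100 W

P = εσ·4πr²·T⁴.
4πr² = 26.06 m²; T⁴ = 2.459×10¹⁰ K⁴.
P = 0.91·5.67×10⁻⁸·26.06·2.459×10¹⁰.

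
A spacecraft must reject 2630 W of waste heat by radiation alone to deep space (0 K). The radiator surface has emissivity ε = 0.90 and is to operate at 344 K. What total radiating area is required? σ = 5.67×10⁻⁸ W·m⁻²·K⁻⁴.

P = εσA T⁴ ⇒ A = P/(εσT⁴).
T⁴ = 1.400×10¹⁰ K⁴.
A = 2630/(0.90 × 5.67×10⁻⁸ × 1.400×10¹⁰).

A ≈ 3.68 m²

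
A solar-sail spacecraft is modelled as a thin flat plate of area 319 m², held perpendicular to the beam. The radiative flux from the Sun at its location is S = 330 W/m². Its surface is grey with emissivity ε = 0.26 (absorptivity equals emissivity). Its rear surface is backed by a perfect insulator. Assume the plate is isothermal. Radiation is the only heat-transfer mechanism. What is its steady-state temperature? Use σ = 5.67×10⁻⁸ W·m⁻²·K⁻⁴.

T ≈ 276 K

At equilibrium, absorbed power = emitted power.
Absorbing cross-section = A = 319.0 m²; emitting surface = A = 319.0 m² (ratio 1).
εS·A_cross = εσ·A_surf·T⁴  ⇒  T⁴ = S/(1σ)   (ε cancels).
T⁴ = 330/(1·5.67×10⁻⁸) = 5.820×10⁹ K⁴.
T = (5.820×10⁹)^(1/4).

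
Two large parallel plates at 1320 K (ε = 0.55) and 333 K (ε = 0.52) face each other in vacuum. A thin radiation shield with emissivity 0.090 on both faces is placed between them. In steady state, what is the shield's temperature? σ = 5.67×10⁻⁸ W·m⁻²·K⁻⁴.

T_s ≈ 1110 K

In steady state the net flux on the hot side equals that on the cold side.
σ(T₁⁴−T_s⁴)/D₁ = σ(T_s⁴−T₂⁴)/D₂, with D₁ = 1/ε₁+1/ε_s−1 = 11.93, D₂ = 1/ε_s+1/ε₂−1 = 12.03.
Solve for T_s⁴: T_s⁴ = (D₂·T₁⁴ + D₁·T₂⁴)/(D₁+D₂) = 1.531×10¹² K⁴.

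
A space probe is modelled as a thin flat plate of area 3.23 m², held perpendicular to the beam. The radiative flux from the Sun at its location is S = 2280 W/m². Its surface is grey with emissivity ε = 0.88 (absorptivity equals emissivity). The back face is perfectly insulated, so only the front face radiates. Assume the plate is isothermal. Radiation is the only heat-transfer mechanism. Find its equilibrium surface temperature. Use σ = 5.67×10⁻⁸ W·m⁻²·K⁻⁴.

T ≈ 448 K

At equilibrium, absorbed power = emitted power.
Absorbing cross-section = A = 3.230 m²; emitting surface = A = 3.230 m² (ratio 1).
εS·A_cross = εσ·A_surf·T⁴  ⇒  T⁴ = S/(1σ)   (ε cancels).
T⁴ = 2280/(1·5.67×10⁻⁸) = 4.021×10¹⁰ K⁴.
T = (4.021×10¹⁰)^(1/4).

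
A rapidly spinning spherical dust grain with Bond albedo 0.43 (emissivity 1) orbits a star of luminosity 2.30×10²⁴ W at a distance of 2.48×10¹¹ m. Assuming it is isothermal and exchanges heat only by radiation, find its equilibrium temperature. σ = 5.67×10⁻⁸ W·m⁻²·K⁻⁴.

First find the stellar flux at distance d: S = L/(4πd²) = 2.30×10²⁴/(4π·(2.48×10¹¹)²) = 2.976 W/m².
For an isothermal sphere, absorbed (1−a)S·πr² = emitted σ·4πr²·T⁴, so T⁴ = (1−a)S/(4σ).
T⁴ = 0.570·2.976/(4·5.67×10⁻⁸) = 7.479×10⁶ K⁴.

T ≈ 52.3 K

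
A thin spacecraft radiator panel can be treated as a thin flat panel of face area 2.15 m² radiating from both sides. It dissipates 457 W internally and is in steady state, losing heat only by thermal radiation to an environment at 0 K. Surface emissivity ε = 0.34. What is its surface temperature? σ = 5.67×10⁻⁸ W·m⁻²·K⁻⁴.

Steady state: internal power = radiated power, P = εσA T⁴.
Radiating area A = 2·2.15 = 4.300 m².
T⁴ = P/(εσA) = 457/(0.34·5.67×10⁻⁸·4.300) = 5.513×10⁹ K⁴.
T = (5.513×10⁹)^(1/4).

T ≈ 272 K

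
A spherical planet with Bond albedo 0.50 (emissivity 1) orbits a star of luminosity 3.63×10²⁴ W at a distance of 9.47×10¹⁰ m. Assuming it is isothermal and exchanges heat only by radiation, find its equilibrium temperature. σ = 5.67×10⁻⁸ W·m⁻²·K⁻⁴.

T ≈ 91.8 K

First find the stellar flux at distance d: S = L/(4πd²) = 3.63×10²⁴/(4π·(9.47×10¹⁰)²) = 32.21 W/m².
For an isothermal sphere, absorbed (1−a)S·πr² = emitted σ·4πr²·T⁴, so T⁴ = (1−a)S/(4σ).
T⁴ = 0.500·32.21/(4·5.67×10⁻⁸) = 7.101×10⁷ K⁴.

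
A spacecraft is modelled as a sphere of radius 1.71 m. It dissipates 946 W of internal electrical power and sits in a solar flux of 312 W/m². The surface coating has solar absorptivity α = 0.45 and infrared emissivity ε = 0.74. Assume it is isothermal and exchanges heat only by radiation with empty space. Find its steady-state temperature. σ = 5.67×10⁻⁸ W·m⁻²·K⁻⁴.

T ≈ 195 K

At steady state, absorbed solar power + internal power = radiated power.
Absorbed: α·S·A_cross = 0.45·312·9.186 = 1290 W (cross-section πr²).
Total input = 1290 + 946 = 2236 W.
Radiated: εσ·A_surf·T⁴ with A_surf = 4πr² = 36.75 m².
T⁴ = 2236/(0.74·5.67×10⁻⁸·36.75) = 1.450×10⁹ K⁴.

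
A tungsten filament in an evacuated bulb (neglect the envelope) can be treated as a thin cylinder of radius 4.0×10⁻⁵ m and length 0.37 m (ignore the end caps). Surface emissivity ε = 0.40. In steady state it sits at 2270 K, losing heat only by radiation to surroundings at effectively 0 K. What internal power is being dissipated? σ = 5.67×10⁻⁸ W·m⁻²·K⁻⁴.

P ≈ 56.0 W

Steady state: P = εσA T⁴.
A = 2πrL = 9.299×10⁻⁵ m²; T⁴ = (2270)⁴ = 2.655×10¹³ K⁴.
P = 0.40 × 5.67×10⁻⁸ × 9.299×10⁻⁵ × 2.655×10¹³.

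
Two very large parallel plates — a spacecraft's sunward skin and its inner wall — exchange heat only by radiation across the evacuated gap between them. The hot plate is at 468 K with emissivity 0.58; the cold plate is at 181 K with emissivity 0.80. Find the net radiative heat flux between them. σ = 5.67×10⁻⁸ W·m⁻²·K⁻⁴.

For two infinite grey parallel plates, q = σ(T₁⁴ − T₂⁴)/(1/ε₁ + 1/ε₂ − 1).
T₁⁴ − T₂⁴ = 4.797×10¹⁰ − 1.073×10⁹ = 4.690×10¹⁰ K⁴.
1/ε₁ + 1/ε₂ − 1 = 1.724 + 1.250 − 1 = 1.974.
q = 5.67×10⁻⁸ × 4.690×10¹⁰ / 1.974.

q ≈ 1350 W/m²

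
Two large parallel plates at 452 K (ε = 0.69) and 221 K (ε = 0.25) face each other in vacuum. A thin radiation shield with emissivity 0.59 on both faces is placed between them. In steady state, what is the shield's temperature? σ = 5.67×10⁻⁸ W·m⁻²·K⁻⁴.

In steady state the net flux on the hot side equals that on the cold side.
σ(T₁⁴−T_s⁴)/D₁ = σ(T_s⁴−T₂⁴)/D₂, with D₁ = 1/ε₁+1/ε_s−1 = 2.144, D₂ = 1/ε_s+1/ε₂−1 = 4.695.
Solve for T_s⁴: T_s⁴ = (D₂·T₁⁴ + D₁·T₂⁴)/(D₁+D₂) = 2.940×10¹⁰ K⁴.

T_s ≈ 414 K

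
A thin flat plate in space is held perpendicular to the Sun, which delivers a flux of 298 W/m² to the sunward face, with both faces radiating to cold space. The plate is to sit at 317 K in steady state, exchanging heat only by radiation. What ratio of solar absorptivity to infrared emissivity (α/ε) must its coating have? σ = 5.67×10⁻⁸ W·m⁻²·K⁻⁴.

α/ε ≈ 3.84

Balance: αS·A = εσ·2A·T⁴ ⇒ α/ε = 2σT⁴/S.
α/ε = 2·5.67×10⁻⁸·(317)⁴/298 = 2·5.67×10⁻⁸·1.010×10¹⁰/298.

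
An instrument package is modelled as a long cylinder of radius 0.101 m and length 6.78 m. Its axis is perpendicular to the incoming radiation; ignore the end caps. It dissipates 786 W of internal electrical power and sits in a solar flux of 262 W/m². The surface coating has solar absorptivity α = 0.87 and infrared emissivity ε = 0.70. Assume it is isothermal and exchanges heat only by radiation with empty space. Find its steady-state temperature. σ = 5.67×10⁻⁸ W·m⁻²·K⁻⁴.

At steady state, absorbed solar power + internal power = radiated power.
Absorbed: α·S·A_cross = 0.87·262·1.370 = 312.2 W (cross-section 2rL).
Total input = 312.2 + 786 = 1098 W.
Radiated: εσ·A_surf·T⁴ with A_surf = 2πrL = 4.303 m².
T⁴ = 1098/(0.70·5.67×10⁻⁸·4.303) = 6.431×10⁹ K⁴.

T ≈ 283 K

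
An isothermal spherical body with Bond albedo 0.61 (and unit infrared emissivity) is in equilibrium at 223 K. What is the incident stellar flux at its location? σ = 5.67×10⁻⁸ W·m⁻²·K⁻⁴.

S ≈ 1440 W/m²

(1−a)S·πr² = σ·4πr²·T⁴ ⇒ S = 4σT⁴/(1−a).
S = 4·5.67×10⁻⁸·2.473×10⁹/0.390.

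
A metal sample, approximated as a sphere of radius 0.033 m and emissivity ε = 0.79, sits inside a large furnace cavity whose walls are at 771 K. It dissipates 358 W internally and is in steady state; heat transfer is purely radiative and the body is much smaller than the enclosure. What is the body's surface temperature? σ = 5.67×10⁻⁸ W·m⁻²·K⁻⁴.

T ≈ 984 K

For a small grey body in a large enclosure, net radiated power = εσA(T⁴ − T_w⁴).
Steady state: P = εσA(T⁴ − T_w⁴) with A = 4πr² = 0.01368 m².
T⁴ = P/(εσA) + T_w⁴ = 358/(0.79·5.67×10⁻⁸·0.01368) + (771)⁴
    = 5.840×10¹¹ + 3.534×10¹¹ = 9.374×10¹¹ K⁴.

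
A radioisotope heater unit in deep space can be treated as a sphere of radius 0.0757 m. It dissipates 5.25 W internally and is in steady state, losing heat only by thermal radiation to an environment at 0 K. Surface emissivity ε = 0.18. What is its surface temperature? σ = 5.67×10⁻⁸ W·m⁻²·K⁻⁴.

T ≈ 291 K

Steady state: internal power = radiated power, P = εσA T⁴.
Radiating area A = 4πr² = 0.07201 m².
T⁴ = P/(εσA) = 5.25/(0.18·5.67×10⁻⁸·0.07201) = 7.143×10⁹ K⁴.
T = (7.143×10⁹)^(1/4).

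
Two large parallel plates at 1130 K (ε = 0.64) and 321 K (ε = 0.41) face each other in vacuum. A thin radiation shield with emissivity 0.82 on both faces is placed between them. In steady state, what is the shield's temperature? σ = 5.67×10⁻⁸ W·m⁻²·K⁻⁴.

T_s ≈ 995 K

In steady state the net flux on the hot side equals that on the cold side.
σ(T₁⁴−T_s⁴)/D₁ = σ(T_s⁴−T₂⁴)/D₂, with D₁ = 1/ε₁+1/ε_s−1 = 1.782, D₂ = 1/ε_s+1/ε₂−1 = 2.659.
Solve for T_s⁴: T_s⁴ = (D₂·T₁⁴ + D₁·T₂⁴)/(D₁+D₂) = 9.804×10¹¹ K⁴.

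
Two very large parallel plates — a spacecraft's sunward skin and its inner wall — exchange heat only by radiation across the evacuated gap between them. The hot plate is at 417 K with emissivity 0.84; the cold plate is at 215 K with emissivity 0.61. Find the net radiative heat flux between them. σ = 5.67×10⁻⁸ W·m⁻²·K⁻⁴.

For two infinite grey parallel plates, q = σ(T₁⁴ − T₂⁴)/(1/ε₁ + 1/ε₂ − 1).
T₁⁴ − T₂⁴ = 3.024×10¹⁰ − 2.137×10⁹ = 2.810×10¹⁰ K⁴.
1/ε₁ + 1/ε₂ − 1 = 1.190 + 1.639 − 1 = 1.830.
q = 5.67×10⁻⁸ × 2.810×10¹⁰ / 1.830.

q ≈ 871 W/m²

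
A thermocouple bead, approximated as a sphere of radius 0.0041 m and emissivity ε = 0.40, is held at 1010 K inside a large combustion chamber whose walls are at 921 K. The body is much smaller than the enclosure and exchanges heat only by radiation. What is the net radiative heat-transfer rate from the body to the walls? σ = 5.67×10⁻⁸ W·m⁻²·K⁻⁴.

For a small grey body in a large enclosure: P_net = εσA(T_body⁴ − T_wall⁴).
A = 4πr² = 2.112×10⁻⁴ m²; T_body⁴ − T_wall⁴ = 1.041×10¹² − 7.195×10¹¹ = 3.211×10¹¹ K⁴.
|P_net| = 0.40·5.67×10⁻⁸·2.112×10⁻⁴·3.211×10¹¹.

P_net ≈ 1.54 W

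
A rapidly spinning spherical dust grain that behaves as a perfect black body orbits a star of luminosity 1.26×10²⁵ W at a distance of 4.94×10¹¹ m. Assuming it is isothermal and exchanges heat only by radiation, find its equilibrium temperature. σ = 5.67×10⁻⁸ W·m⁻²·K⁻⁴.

First find the stellar flux at distance d: S = L/(4πd²) = 1.26×10²⁵/(4π·(4.94×10¹¹)²) = 4.109 W/m².
For an isothermal sphere, absorbed (1−a)S·πr² = emitted σ·4πr²·T⁴, so T⁴ = (1−a)S/(4σ).
T⁴ = 1.00·4.109/(4·5.67×10⁻⁸) = 1.812×10⁷ K⁴.

T ≈ 65.2 K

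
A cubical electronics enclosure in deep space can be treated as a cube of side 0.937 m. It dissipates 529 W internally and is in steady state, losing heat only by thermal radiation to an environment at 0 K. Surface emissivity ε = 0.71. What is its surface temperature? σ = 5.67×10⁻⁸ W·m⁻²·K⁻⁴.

T ≈ 223 K

Steady state: internal power = radiated power, P = εσA T⁴.
Radiating area A = 6L² = 5.268 m².
T⁴ = P/(εσA) = 529/(0.71·5.67×10⁻⁸·5.268) = 2.495×10⁹ K⁴.
T = (2.495×10⁹)^(1/4).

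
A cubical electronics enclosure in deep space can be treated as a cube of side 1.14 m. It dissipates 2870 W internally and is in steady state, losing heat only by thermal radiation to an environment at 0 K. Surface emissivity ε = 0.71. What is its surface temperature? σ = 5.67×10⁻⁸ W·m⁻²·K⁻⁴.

T ≈ 309 K

Steady state: internal power = radiated power, P = εσA T⁴.
Radiating area A = 6L² = 7.798 m².
T⁴ = P/(εσA) = 2870/(0.71·5.67×10⁻⁸·7.798) = 9.143×10⁹ K⁴.
T = (9.143×10⁹)^(1/4).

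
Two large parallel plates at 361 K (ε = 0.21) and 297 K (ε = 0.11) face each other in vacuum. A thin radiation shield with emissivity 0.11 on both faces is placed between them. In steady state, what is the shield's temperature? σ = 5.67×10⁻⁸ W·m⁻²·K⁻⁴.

T_s ≈ 338 K

In steady state the net flux on the hot side equals that on the cold side.
σ(T₁⁴−T_s⁴)/D₁ = σ(T_s⁴−T₂⁴)/D₂, with D₁ = 1/ε₁+1/ε_s−1 = 12.85, D₂ = 1/ε_s+1/ε₂−1 = 17.18.
Solve for T_s⁴: T_s⁴ = (D₂·T₁⁴ + D₁·T₂⁴)/(D₁+D₂) = 1.305×10¹⁰ K⁴.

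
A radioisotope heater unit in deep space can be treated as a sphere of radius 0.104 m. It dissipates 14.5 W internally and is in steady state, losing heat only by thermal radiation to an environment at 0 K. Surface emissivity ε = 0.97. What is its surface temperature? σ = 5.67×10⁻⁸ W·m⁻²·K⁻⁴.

T ≈ 210 K

Steady state: internal power = radiated power, P = εσA T⁴.
Radiating area A = 4πr² = 0.1359 m².
T⁴ = P/(εσA) = 14.5/(0.97·5.67×10⁻⁸·0.1359) = 1.940×10⁹ K⁴.
T = (1.940×10⁹)^(1/4).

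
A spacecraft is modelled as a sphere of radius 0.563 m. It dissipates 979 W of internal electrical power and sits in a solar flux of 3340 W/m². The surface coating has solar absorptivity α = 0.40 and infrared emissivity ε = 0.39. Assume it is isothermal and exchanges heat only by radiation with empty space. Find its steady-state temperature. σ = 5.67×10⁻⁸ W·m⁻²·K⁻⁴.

At steady state, absorbed solar power + internal power = radiated power.
Absorbed: α·S·A_cross = 0.40·3340·0.9958 = 1330 W (cross-section πr²).
Total input = 1330 + 979 = 2309 W.
Radiated: εσ·A_surf·T⁴ with A_surf = 4πr² = 3.983 m².
T⁴ = 2309/(0.39·5.67×10⁻⁸·3.983) = 2.622×10¹⁰ K⁴.

T ≈ 402 K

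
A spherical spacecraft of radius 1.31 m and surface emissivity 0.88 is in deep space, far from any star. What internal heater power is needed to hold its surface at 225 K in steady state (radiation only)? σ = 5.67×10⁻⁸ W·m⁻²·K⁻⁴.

P = εσ·4πr²·T⁴.
4πr² = 21.57 m²; T⁴ = 2.563×10⁹ K⁴.
P = 0.88·5.67×10⁻⁸·21.57·2.563×10⁹.

P ≈ 2760 W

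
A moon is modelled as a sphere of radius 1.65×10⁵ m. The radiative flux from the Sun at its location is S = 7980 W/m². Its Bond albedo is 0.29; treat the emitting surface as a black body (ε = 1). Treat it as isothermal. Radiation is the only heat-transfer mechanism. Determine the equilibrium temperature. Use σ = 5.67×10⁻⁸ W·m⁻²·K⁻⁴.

T ≈ 398 K

At equilibrium, absorbed power = emitted power.
Absorbing cross-section = πr² = 8.553×10¹⁰ m²; emitting surface = 4πr² = 3.421×10¹¹ m² (ratio 4).
(1−a)S·A_cross = εσ·A_surf·T⁴  ⇒  T⁴ = (1−a)S/(4σ).
T⁴ = 0.710·7980/(4·5.67×10⁻⁸) = 2.498×10¹⁰ K⁴.
T = (2.498×10¹⁰)^(1/4).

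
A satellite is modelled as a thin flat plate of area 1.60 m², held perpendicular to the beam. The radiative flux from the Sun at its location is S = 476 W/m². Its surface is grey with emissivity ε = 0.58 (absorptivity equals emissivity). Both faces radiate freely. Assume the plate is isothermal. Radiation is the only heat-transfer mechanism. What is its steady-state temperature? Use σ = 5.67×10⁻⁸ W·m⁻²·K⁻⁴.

At equilibrium, absorbed power = emitted power.
Absorbing cross-section = A = 1.600 m²; emitting surface = 2A = 3.200 m² (ratio 2).
εS·A_cross = εσ·A_surf·T⁴  ⇒  T⁴ = S/(2σ)   (ε cancels).
T⁴ = 476/(2·5.67×10⁻⁸) = 4.198×10⁹ K⁴.
T = (4.198×10⁹)^(1/4).

T ≈ 255 K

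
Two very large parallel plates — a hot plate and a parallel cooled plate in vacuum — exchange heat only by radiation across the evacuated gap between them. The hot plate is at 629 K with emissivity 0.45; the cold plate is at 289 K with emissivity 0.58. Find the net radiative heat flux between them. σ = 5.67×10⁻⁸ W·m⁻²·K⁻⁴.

q ≈ 2880 W/m²

For two infinite grey parallel plates, q = σ(T₁⁴ − T₂⁴)/(1/ε₁ + 1/ε₂ − 1).
T₁⁴ − T₂⁴ = 1.565×10¹¹ − 6.976×10⁹ = 1.496×10¹¹ K⁴.
1/ε₁ + 1/ε₂ − 1 = 2.222 + 1.724 − 1 = 2.946.
q = 5.67×10⁻⁸ × 1.496×10¹¹ / 2.946.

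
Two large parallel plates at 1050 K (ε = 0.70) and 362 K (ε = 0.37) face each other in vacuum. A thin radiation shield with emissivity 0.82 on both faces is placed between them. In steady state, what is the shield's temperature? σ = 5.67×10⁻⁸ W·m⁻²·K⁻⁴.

T_s ≈ 941 K

In steady state the net flux on the hot side equals that on the cold side.
σ(T₁⁴−T_s⁴)/D₁ = σ(T_s⁴−T₂⁴)/D₂, with D₁ = 1/ε₁+1/ε_s−1 = 1.648, D₂ = 1/ε_s+1/ε₂−1 = 2.922.
Solve for T_s⁴: T_s⁴ = (D₂·T₁⁴ + D₁·T₂⁴)/(D₁+D₂) = 7.834×10¹¹ K⁴.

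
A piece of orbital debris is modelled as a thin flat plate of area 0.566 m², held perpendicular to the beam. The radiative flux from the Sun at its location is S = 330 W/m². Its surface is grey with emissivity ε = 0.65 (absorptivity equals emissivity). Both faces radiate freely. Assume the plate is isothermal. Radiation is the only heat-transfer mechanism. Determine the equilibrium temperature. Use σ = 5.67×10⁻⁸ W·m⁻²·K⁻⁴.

At equilibrium, absorbed power = emitted power.
Absorbing cross-section = A = 0.5660 m²; emitting surface = 2A = 1.132 m² (ratio 2).
εS·A_cross = εσ·A_surf·T⁴  ⇒  T⁴ = S/(2σ)   (ε cancels).
T⁴ = 330/(2·5.67×10⁻⁸) = 2.910×10⁹ K⁴.
T = (2.910×10⁹)^(1/4).

T ≈ 232 K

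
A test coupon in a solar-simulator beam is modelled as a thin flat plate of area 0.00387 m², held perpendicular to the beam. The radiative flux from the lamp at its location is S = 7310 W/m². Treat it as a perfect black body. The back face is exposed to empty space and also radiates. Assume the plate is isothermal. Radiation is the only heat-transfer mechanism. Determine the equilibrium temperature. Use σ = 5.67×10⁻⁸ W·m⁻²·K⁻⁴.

At equilibrium, absorbed power = emitted power.
Absorbing cross-section = A = 0.003870 m²; emitting surface = 2A = 0.007740 m² (ratio 2).
S·A_cross = εσ·A_surf·T⁴  ⇒  T⁴ = S/(2σ).
T⁴ = 1.00·7310/(2·5.67×10⁻⁸) = 6.446×10¹⁰ K⁴.
T = (6.446×10¹⁰)^(1/4).

T ≈ 504 K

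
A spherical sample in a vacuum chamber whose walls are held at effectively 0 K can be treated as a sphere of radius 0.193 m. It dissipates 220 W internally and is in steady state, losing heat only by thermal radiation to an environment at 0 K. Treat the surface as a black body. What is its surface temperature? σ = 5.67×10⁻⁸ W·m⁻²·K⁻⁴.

T ≈ 302 K

Steady state: internal power = radiated power, P = εσA T⁴.
Radiating area A = 4πr² = 0.4681 m².
T⁴ = P/(εσA) = 220/(1.0·5.67×10⁻⁸·0.4681) = 8.289×10⁹ K⁴.
T = (8.289×10⁹)^(1/4).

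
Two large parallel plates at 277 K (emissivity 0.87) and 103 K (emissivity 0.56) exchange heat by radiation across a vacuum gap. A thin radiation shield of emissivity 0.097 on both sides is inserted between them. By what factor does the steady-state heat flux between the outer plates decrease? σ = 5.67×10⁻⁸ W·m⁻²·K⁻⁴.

Without shield: q₀ = σΔ(T⁴)/(1/ε₁+1/ε₂−1) with denominator 1.935.
With shield the two gaps are in series; the resistances add: (1/ε₁+1/ε_s−1)+(1/ε_s+1/ε₂−1) = 10.46+11.09 = 21.55.
Heat-flux ratio q₀/q = 21.55/1.935.

factor ≈ 11.1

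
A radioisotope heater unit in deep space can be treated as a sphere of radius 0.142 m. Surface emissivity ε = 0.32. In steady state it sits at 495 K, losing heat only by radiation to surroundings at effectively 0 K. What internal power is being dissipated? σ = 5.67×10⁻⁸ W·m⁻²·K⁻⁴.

P ≈ 276 W

Steady state: P = εσA T⁴.
A = 4πr² = 0.2534 m²; T⁴ = (495)⁴ = 6.004×10¹⁰ K⁴.
P = 0.32 × 5.67×10⁻⁸ × 0.2534 × 6.004×10¹⁰.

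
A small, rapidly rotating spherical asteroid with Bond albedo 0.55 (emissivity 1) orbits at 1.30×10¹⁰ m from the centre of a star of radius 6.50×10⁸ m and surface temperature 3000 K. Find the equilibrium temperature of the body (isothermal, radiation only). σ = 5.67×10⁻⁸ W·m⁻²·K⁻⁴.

The star's surface emits σT_*⁴; at distance d the flux is S = σT_*⁴(R_*/d)².
S = 5.67×10⁻⁸·(3000)⁴·(6.50×10⁸/1.30×10¹⁰)² = 11480 W/m².
For an isothermal sphere T⁴ = (1−a)S/(4σ) = 2.278×10¹⁰ K⁴.

T ≈ 389 K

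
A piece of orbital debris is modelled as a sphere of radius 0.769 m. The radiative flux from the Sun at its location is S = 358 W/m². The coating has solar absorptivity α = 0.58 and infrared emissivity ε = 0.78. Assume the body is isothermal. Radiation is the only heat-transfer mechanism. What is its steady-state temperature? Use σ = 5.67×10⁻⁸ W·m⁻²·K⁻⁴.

At equilibrium, absorbed power = emitted power.
Absorbing cross-section = πr² = 1.858 m²; emitting surface = 4πr² = 7.431 m² (ratio 4).
αS·A_cross = εσ·A_surf·T⁴  ⇒  T⁴ = αS/(ε·4σ).
T⁴ = 0.580·358/(0.78·4·5.67×10⁻⁸) = 1.174×10⁹ K⁴.
T = (1.174×10⁹)^(1/4).

T ≈ 185 K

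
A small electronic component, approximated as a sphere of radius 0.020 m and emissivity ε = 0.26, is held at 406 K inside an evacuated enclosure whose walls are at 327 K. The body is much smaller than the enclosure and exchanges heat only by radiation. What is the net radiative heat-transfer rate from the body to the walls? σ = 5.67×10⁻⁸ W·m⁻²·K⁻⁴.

For a small grey body in a large enclosure: P_net = εσA(T_body⁴ − T_wall⁴).
A = 4πr² = 0.005027 m²; T_body⁴ − T_wall⁴ = 2.717×10¹⁰ − 1.143×10¹⁰ = 1.574×10¹⁰ K⁴.
|P_net| = 0.26·5.67×10⁻⁸·0.005027·1.574×10¹⁰.

P_net ≈ 1.17 W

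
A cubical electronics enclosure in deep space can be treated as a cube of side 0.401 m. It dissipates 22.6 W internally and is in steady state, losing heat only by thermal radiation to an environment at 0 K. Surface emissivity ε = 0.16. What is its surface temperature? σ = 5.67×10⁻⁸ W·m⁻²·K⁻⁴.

Steady state: internal power = radiated power, P = εσA T⁴.
Radiating area A = 6L² = 0.9648 m².
T⁴ = P/(εσA) = 22.6/(0.16·5.67×10⁻⁸·0.9648) = 2.582×10⁹ K⁴.
T = (2.582×10⁹)^(1/4).

T ≈ 225 K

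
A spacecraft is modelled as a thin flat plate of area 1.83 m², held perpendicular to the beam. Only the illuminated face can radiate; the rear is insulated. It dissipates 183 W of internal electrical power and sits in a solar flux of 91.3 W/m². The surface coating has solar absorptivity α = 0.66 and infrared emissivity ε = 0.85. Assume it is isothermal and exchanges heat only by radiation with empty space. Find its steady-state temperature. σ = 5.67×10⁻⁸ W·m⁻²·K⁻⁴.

T ≈ 240 K

At steady state, absorbed solar power + internal power = radiated power.
Absorbed: α·S·A_cross = 0.66·91.3·1.830 = 110.3 W (cross-section A).
Total input = 110.3 + 183 = 293.3 W.
Radiated: εσ·A_surf·T⁴ with A_surf = A = 1.830 m².
T⁴ = 293.3/(0.85·5.67×10⁻⁸·1.830) = 3.325×10⁹ K⁴.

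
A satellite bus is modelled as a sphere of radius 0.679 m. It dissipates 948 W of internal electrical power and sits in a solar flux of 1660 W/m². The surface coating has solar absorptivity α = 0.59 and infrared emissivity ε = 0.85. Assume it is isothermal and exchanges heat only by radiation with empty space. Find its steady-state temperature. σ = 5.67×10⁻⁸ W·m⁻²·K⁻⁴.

T ≈ 303 K

At steady state, absorbed solar power + internal power = radiated power.
Absorbed: α·S·A_cross = 0.59·1660·1.448 = 1419 W (cross-section πr²).
Total input = 1419 + 948 = 2367 W.
Radiated: εσ·A_surf·T⁴ with A_surf = 4πr² = 5.794 m².
T⁴ = 2367/(0.85·5.67×10⁻⁸·5.794) = 8.476×10⁹ K⁴.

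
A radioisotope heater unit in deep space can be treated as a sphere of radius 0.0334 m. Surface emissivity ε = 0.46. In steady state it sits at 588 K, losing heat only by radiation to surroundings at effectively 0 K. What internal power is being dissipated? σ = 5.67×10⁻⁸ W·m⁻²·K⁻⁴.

Steady state: P = εσA T⁴.
A = 4πr² = 0.01402 m²; T⁴ = (588)⁴ = 1.195×10¹¹ K⁴.
P = 0.46 × 5.67×10⁻⁸ × 0.01402 × 1.195×10¹¹.

P ≈ 43.7 W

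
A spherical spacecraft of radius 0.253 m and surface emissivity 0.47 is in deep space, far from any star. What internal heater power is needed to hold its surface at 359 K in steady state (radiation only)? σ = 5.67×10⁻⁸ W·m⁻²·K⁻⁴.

P = εσ·4πr²·T⁴.
4πr² = 0.8044 m²; T⁴ = 1.661×10¹⁰ K⁴.
P = 0.47·5.67×10⁻⁸·0.8044·1.661×10¹⁰.

P ≈ 356 W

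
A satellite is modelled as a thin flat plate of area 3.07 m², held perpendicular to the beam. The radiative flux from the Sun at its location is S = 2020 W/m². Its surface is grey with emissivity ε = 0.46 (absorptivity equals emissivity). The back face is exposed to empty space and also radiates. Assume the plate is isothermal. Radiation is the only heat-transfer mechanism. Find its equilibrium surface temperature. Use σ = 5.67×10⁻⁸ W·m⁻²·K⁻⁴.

T ≈ 365 K

At equilibrium, absorbed power = emitted power.
Absorbing cross-section = A = 3.070 m²; emitting surface = 2A = 6.140 m² (ratio 2).
εS·A_cross = εσ·A_surf·T⁴  ⇒  T⁴ = S/(2σ)   (ε cancels).
T⁴ = 2020/(2·5.67×10⁻⁸) = 1.781×10¹⁰ K⁴.
T = (1.781×10¹⁰)^(1/4).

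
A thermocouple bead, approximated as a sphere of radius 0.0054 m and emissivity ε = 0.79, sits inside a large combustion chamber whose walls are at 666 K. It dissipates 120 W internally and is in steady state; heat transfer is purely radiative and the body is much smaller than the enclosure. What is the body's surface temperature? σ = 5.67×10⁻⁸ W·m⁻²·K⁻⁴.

For a small grey body in a large enclosure, net radiated power = εσA(T⁴ − T_w⁴).
Steady state: P = εσA(T⁴ − T_w⁴) with A = 4πr² = 3.664×10⁻⁴ m².
T⁴ = P/(εσA) + T_w⁴ = 120/(0.79·5.67×10⁻⁸·3.664×10⁻⁴) + (666)⁴
    = 7.311×10¹² + 1.967×10¹¹ = 7.508×10¹² K⁴.

T ≈ 1660 K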